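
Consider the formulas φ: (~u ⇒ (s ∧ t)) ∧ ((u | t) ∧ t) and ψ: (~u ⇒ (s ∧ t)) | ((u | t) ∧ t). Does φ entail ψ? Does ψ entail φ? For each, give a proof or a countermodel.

Only the forward direction holds.

Forward direction. Assume the antecedent. If t is true, (~u ⇒ (s ∧ t)) | ((u | t) ∧ t) reduces to true regardless of the other variables. If t is false, the antecedent cannot hold. Either way (~u ⇒ (s ∧ t)) | ((u | t) ∧ t) holds.

Converse. This fails. Under t = T, s = F, u = F, the left side is false but the right side is true.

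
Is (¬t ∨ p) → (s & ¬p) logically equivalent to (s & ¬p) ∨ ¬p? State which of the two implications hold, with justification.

Forward direction. Assume the antecedent. If p is true, the antecedent cannot hold. If p is false, (s & ¬p) ∨ ¬p reduces to true regardless of the other variables. Either way (s & ¬p) ∨ ¬p holds.

Converse. This fails. Under p = F, s = F, t = F, the left side is false but the right side is true.

The forward direction holds; the converse fails.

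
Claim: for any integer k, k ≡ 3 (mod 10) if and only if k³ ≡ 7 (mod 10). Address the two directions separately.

[⇒] Suppose k ≡ 3 (mod 10). Write k = 10j + 3. Then (10j + 3)³ = 1000j³ + 900j² + 270j + 27 = 10(100j³ + 90j² + 27j + 2) + 7, so k³ ≡ 7 (mod 10).

[⇐] Conversely, suppose k³ ≡ 7 (mod 10). The only residue r in {0, …, 9} with r³ ≡ 7 (mod 10) is r = 3, so k ≡ 3 (mod 10).

Both implications hold.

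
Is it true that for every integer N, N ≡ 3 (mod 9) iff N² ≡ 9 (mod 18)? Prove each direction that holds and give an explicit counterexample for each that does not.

Neither direction holds.

(⟹) This fails: take N = 12. Then 12 ≡ 3 (mod 9), but 12² = 144 ≡ 0 (mod 18), not 9.

(⟸) This fails: take N = 9. Then 9² = 81 ≡ 9 (mod 18), yet 9 ≡ 0 (mod 9), not 3.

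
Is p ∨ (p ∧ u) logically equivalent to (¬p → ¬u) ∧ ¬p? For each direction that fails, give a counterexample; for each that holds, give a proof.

(⇒) fails and (⇐) fails.

(⟹) This fails. Under u = F, p = T, the left side is true but the right side is false.

(⟸) This fails. Under u = F, p = F, the left side is false but the right side is true.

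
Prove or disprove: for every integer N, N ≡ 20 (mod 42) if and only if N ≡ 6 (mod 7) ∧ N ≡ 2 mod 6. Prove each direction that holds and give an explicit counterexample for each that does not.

(←) If N ≡ 6 (mod 7) and N ≡ 2 (mod 6), then by the Chinese remainder theorem N ≡ 20 (mod 42). This is exactly N ≡ 20 (mod 42).

(→) Suppose N ≡ 20 (mod 42); write N = 42j + 20. Since 7 ∣ 42, reducing mod 7 gives N ≡ 20 ≡ 6 (mod 7); since 6 ∣ 42, reducing mod 6 gives N ≡ 20 ≡ 2 (mod 6).

Both implications hold.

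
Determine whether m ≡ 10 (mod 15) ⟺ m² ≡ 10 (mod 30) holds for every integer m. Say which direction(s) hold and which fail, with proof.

[⇒] This fails: take m = 25. Then 25 ≡ 10 (mod 15), but 25² = 625 ≡ 25 (mod 30), not 10.

[⇐] This fails: take m = 20. Then 20² = 400 ≡ 10 (mod 30), yet 20 ≡ 5 (mod 15), not 10.

Neither implication holds.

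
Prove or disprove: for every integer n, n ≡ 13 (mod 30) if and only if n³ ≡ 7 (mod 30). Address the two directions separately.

Both directions hold; the statement is true.

Converse. Suppose n³ ≡ 7 (mod 30). The only residue r in {0, …, 29} with r³ ≡ 7 (mod 30) is r = 13, so n ≡ 13 (mod 30).

Forward direction. Suppose n ≡ 13 (mod 30). Write n = 30j + 13. Then (30j + 13)³ = 27000j³ + 35100j² + 15210j + 2197 = 30(900j³ + 1170j² + 507j + 73) + 7, so n³ ≡ 7 (mod 30).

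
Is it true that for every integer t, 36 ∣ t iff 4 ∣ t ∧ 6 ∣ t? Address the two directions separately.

(⇒) If 36 ∣ t, write t = 36q. Since 36 = 9·4, t = 4·(9q), so 4 ∣ t; and since 36 = 6·6, t = 6·(6q), so 6 ∣ t.

(⇐) This fails: take t = 12. Both 4 ∣ 12 and 6 ∣ 12, yet 12 is not a multiple of 36 (since 12 = 0·36 + 12), so 36 ∤ 12.

Only the forward implication holds.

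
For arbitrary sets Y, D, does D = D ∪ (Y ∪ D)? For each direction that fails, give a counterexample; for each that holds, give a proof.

(⊆) holds; (⊇) fails.

Forward inclusion. Let x ∈ D. Then either x ∈ D and x ∉ Y; or x ∈ Y ∩ D. In each case x ∈ D ∪ (Y ∪ D), so D ⊆ D ∪ (Y ∪ D).

Reverse inclusion. This inclusion fails. Take Y = {1}, D = ∅; then 1 ∈ D ∪ (Y ∪ D) but 1 ∉ D.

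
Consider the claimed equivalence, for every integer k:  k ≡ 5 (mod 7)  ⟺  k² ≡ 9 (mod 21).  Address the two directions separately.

Both directions fail.

(⟹) This fails: take k = 5. Then 5 ≡ 5 (mod 7), but 5² = 25 ≡ 4 (mod 21), not 9.

(⟸) This fails: take k = 3. Then 3² = 9 ≡ 9 (mod 21), yet 3 ≡ 3 (mod 7), not 5.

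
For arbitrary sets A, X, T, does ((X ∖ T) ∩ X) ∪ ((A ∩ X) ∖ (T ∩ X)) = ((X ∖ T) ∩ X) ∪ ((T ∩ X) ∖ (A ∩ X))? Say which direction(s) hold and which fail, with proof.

The sets are not equal: only the forward inclusion holds.

(⊆) Let x ∈ ((X ∖ T) ∩ X) ∪ ((A ∩ X) ∖ (T ∩ X)). Then either x ∈ X and x ∉ A, T; or x ∈ A ∩ X and x ∉ T. In each case x ∈ ((X ∖ T) ∩ X) ∪ ((T ∩ X) ∖ (A ∩ X)), so ((X ∖ T) ∩ X) ∪ ((A ∩ X) ∖ (T ∩ X)) ⊆ ((X ∖ T) ∩ X) ∪ ((T ∩ X) ∖ (A ∩ X)).

(⊇) This inclusion fails. Take A = ∅, X = {1}, T = {1}; then 1 ∈ ((X ∖ T) ∩ X) ∪ ((T ∩ X) ∖ (A ∩ X)) but 1 ∉ ((X ∖ T) ∩ X) ∪ ((A ∩ X) ∖ (T ∩ X)).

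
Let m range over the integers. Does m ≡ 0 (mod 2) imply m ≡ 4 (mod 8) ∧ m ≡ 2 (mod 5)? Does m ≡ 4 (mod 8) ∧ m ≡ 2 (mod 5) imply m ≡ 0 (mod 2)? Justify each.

(⇒) fails; (⇐) holds.

Converse. If m ≡ 4 (mod 8) and m ≡ 2 (mod 5), then by the Chinese remainder theorem m ≡ 12 (mod 40). Since 12 ≡ 0 (mod 2) and 2 ∣ 40, we get m ≡ 0 (mod 2).

Forward direction. This fails: m = 0 gives 0 ≡ 0 (mod 2) but 0 ≡ 0 (mod 8), so the conjunction on the right does not hold.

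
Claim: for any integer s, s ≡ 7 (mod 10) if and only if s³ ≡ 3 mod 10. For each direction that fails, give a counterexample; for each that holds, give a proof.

(→) Suppose s ≡ 7 (mod 10). Write s = 10j + 7. Then (10j + 7)³ = 1000j³ + 2100j² + 1470j + 343 = 10(100j³ + 210j² + 147j + 34) + 3, so s³ ≡ 3 (mod 10).

(←) For the converse, argue contrapositively. If s ≢ 7 (mod 10), then s is congruent to one of 0, 1, 2, 3, 4, 5, 6, 8, 9 modulo 10, and these give s³ ≡ 0, 1, 8, 7, 4, 5, 6, 2, 9 respectively — never 3.

The biconditional holds.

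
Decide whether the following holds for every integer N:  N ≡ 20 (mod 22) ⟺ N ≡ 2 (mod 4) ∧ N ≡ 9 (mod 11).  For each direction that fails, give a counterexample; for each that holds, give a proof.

The forward direction fails; the converse holds.

[⇒] This fails: N = 20 gives 20 ≡ 20 (mod 22) but 20 ≡ 0 (mod 4), so the conjunction on the right does not hold.

[⇐] Conversely, if N ≡ 2 (mod 4) and N ≡ 9 (mod 11), then by the Chinese remainder theorem N ≡ 42 (mod 44). Since 42 ≡ 20 (mod 22) and 22 ∣ 44, we get N ≡ 20 (mod 22).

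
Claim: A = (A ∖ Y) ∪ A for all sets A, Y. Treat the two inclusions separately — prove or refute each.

(⊆) Let x ∈ A. Then either x ∈ A and x ∉ Y; or x ∈ A ∩ Y. In each case x ∈ (A ∖ Y) ∪ A, so A ⊆ (A ∖ Y) ∪ A.

(⊇) Let x ∈ (A ∖ Y) ∪ A. Then either x ∈ A and x ∉ Y; or x ∈ A ∩ Y. In each case x ∈ A, so (A ∖ Y) ∪ A ⊆ A.

Both inclusions hold.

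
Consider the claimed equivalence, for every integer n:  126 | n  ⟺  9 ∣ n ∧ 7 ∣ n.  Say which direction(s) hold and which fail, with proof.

(⇒) If 126 ∣ n, write n = 126q. Since 126 = 14·9, n = 9·(14q), so 9 ∣ n; and since 126 = 18·7, n = 7·(18q), so 7 ∣ n.

(⇐) This fails: take n = 63. Both 9 ∣ 63 and 7 ∣ 63, yet 63 is not a multiple of 126 (since 63 = 0·126 + 63), so 126 ∤ 63.

Only the forward direction holds.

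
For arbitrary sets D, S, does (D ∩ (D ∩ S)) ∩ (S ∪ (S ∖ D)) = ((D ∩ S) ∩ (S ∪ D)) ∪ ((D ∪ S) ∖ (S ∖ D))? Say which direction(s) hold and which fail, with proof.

(⟹) Let x ∈ (D ∩ (D ∩ S)) ∩ (S ∪ (S ∖ D)). Then x ∈ D ∩ S, from which x ∈ ((D ∩ S) ∩ (S ∪ D)) ∪ ((D ∪ S) ∖ (S ∖ D)).

(⟸) This inclusion fails. Take D = {1}, S = ∅; then 1 ∈ ((D ∩ S) ∩ (S ∪ D)) ∪ ((D ∪ S) ∖ (S ∖ D)) but 1 ∉ (D ∩ (D ∩ S)) ∩ (S ∪ (S ∖ D)).

(⊆) holds; (⊇) fails.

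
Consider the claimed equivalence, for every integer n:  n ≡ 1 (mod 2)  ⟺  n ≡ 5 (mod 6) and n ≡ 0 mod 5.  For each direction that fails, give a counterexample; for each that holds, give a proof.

The forward direction fails; the converse holds.

(→) This fails: n = 1 gives 1 ≡ 1 (mod 2) but 1 ≡ 1 (mod 6), so the conjunction on the right does not hold.

(←) Conversely, if n ≡ 5 (mod 6) and n ≡ 0 (mod 5), then by the Chinese remainder theorem n ≡ 5 (mod 30). Since 5 ≡ 1 (mod 2) and 2 ∣ 30, we get n ≡ 1 (mod 2).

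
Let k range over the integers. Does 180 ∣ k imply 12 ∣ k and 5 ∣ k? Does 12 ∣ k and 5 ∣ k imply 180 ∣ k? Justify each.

(→) If 180 ∣ k, write k = 180q. Since 180 = 15·12, k = 12·(15q), so 12 ∣ k; and since 180 = 36·5, k = 5·(36q), so 5 ∣ k.

(←) This fails: take k = 60. Both 12 ∣ 60 and 5 ∣ 60, yet 60 is not a multiple of 180 (since 60 = 0·180 + 60), so 180 ∤ 60.

Only the forward implication holds.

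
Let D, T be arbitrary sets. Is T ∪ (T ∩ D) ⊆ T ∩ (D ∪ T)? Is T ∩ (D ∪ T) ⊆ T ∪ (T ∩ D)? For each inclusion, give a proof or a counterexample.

Both inclusions hold; the sets are equal.

(⟸) Let x ∈ T ∩ (D ∪ T). Then either x ∈ T and x ∉ D; or x ∈ D ∩ T. In each case x ∈ T ∪ (T ∩ D), so T ∩ (D ∪ T) ⊆ T ∪ (T ∩ D).

(⟹) Let x ∈ T ∪ (T ∩ D). Then either x ∈ T and x ∉ D; or x ∈ D ∩ T. In each case x ∈ T ∩ (D ∪ T), so T ∪ (T ∩ D) ⊆ T ∩ (D ∪ T).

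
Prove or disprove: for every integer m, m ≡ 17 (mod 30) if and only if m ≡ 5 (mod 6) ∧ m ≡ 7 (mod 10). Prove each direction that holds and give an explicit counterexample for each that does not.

The biconditional holds.

(⟹) Suppose m ≡ 17 (mod 30); write m = 30j + 17. Since 6 ∣ 30, reducing mod 6 gives m ≡ 17 ≡ 5 (mod 6); since 10 ∣ 30, reducing mod 10 gives m ≡ 17 ≡ 7 (mod 10).

(⟸) Conversely, if m ≡ 5 (mod 6) and m ≡ 7 (mod 10), then by the Chinese remainder theorem m ≡ 17 (mod 30). This is exactly m ≡ 17 (mod 30).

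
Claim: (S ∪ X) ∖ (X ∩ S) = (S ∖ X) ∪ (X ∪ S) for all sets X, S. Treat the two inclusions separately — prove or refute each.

(⊆) holds; (⊇) fails.

(⟸) This inclusion fails. Take X = {1}, S = {1}; then 1 ∈ (S ∖ X) ∪ (X ∪ S) but 1 ∉ (S ∪ X) ∖ (X ∩ S).

(⟹) Let x ∈ (S ∪ X) ∖ (X ∩ S). Then either x ∈ X and x ∉ S; or x ∈ S and x ∉ X. In each case x ∈ (S ∖ X) ∪ (X ∪ S), so (S ∪ X) ∖ (X ∩ S) ⊆ (S ∖ X) ∪ (X ∪ S).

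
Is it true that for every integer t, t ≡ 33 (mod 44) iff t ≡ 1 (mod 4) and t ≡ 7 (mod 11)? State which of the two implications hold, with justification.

Neither implication holds.

Forward direction. This fails: t = 33 gives 33 ≡ 33 (mod 44) but 33 ≡ 0 (mod 11), so the conjunction on the right does not hold.

Converse. This fails: t = 29 satisfies both congruences on the right (29 ≡ 1 mod 4 and 29 ≡ 7 mod 11) yet 29 ≡ 29 (mod 44), not 33.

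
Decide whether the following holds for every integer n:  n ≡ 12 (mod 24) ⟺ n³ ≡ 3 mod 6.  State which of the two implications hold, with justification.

Neither direction holds.

[⇒] This fails: take n = 12. Then 12 ≡ 12 (mod 24), but 12³ = 1728 ≡ 0 (mod 6), not 3.

[⇐] This fails: take n = 3. Then 3³ = 27 ≡ 3 (mod 6), yet 3 ≡ 3 (mod 24), not 12.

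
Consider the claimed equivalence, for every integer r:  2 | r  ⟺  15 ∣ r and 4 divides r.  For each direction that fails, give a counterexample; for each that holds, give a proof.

(⇒) This fails: take r = 2. Certainly 2 ∣ 2, but 15 ∤ 2.

(⇐) Suppose 15 ∣ r and 4 ∣ r. Any common multiple of 15 and 4 is a multiple of their lcm; here gcd(15, 4) = 1, so lcm(15, 4) = 15·4 = 60, so 60 ∣ r. Since 2 ∣ 60, it follows that 2 ∣ r.

Not equivalent: only (⇐) holds.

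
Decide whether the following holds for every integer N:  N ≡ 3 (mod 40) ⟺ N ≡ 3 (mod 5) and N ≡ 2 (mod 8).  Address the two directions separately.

Neither implication holds.

(→) This fails: N = 3 gives 3 ≡ 3 (mod 40) but 3 ≡ 3 (mod 8), so the conjunction on the right does not hold.

(←) This fails: N = 18 satisfies both congruences on the right (18 ≡ 3 mod 5 and 18 ≡ 2 mod 8) yet 18 ≡ 18 (mod 40), not 3.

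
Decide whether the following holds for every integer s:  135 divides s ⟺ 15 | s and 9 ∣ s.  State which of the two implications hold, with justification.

(⇒) If 135 ∣ s, write s = 135q. Since 135 = 9·15, s = 15·(9q), so 15 ∣ s; and since 135 = 15·9, s = 9·(15q), so 9 ∣ s.

(⇐) This fails: take s = 45. Both 15 ∣ 45 and 9 ∣ 45, yet 45 is not a multiple of 135 (since 45 = 0·135 + 45), so 135 ∤ 45.

Only the forward implication holds.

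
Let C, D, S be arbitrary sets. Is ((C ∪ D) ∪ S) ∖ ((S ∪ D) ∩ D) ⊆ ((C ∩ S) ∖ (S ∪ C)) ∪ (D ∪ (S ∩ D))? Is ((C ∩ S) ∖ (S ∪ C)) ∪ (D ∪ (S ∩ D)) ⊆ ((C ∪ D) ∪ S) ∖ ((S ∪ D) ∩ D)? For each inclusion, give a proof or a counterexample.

(⊆) fails and (⊇) fails.

(⊆) This inclusion fails. Take C = {1}, D = ∅, S = ∅; then 1 ∈ ((C ∪ D) ∪ S) ∖ ((S ∪ D) ∩ D) but 1 ∉ ((C ∩ S) ∖ (S ∪ C)) ∪ (D ∪ (S ∩ D)).

(⊇) This inclusion fails. Take C = ∅, D = {1}, S = ∅; then 1 ∈ ((C ∩ S) ∖ (S ∪ C)) ∪ (D ∪ (S ∩ D)) but 1 ∉ ((C ∪ D) ∪ S) ∖ ((S ∪ D) ∩ D).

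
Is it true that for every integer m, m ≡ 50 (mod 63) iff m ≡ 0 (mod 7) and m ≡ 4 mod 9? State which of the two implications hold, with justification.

Neither implication holds.

[⇒] This fails: m = 50 gives 50 ≡ 50 (mod 63) but 50 ≡ 1 (mod 7), so the conjunction on the right does not hold.

[⇐] This fails: m = 49 satisfies both congruences on the right (49 ≡ 0 mod 7 and 49 ≡ 4 mod 9) yet 49 ≡ 49 (mod 63), not 50.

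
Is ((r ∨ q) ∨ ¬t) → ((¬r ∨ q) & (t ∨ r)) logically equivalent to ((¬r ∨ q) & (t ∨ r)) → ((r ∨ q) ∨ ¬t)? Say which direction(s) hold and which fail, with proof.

Forward direction. This fails. Under t = T, r = F, q = F, the left side is true but the right side is false.

Converse. This fails. Under t = F, r = F, q = F, the left side is false but the right side is true.

Neither implication holds.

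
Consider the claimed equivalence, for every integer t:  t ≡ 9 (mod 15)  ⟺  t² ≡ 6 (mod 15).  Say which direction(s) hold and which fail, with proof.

(⇒) holds; (⇐) fails.

[⇒] Suppose t ≡ 9 (mod 15). Write t = 15j + 9. Then (15j + 9)² = 225j² + 270j + 81 = 15(15j² + 18j + 5) + 6, so t² ≡ 6 (mod 15).

[⇐] This fails: take t = 6. Then 6² = 36 ≡ 6 (mod 15), yet 6 ≡ 6 (mod 15), not 9.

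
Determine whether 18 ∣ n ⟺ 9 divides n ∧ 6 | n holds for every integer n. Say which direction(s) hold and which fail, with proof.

(⇒) If 18 ∣ n, write n = 18q. Since 18 = 2·9, n = 9·(2q), so 9 ∣ n; and since 18 = 3·6, n = 6·(3q), so 6 ∣ n.

(⇐) Suppose 9 ∣ n and 6 ∣ n. Any common multiple of 9 and 6 is a multiple of their lcm; here lcm(9, 6) = 9·6/gcd(9, 6) = 54/3 = 18, so 18 ∣ n.

Both directions hold; the statement is true.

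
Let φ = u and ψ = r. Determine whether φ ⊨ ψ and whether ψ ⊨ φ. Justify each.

(⇒) This fails. Under u = T, r = F, the left side is true but the right side is false.

(⇐) This fails. Under u = F, r = T, the left side is false but the right side is true.

(⇒) fails and (⇐) fails.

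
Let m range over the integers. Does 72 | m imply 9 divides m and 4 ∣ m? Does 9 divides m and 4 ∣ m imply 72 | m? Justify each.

(⇒) holds; (⇐) fails.

[⇒] If 72 ∣ m, write m = 72q. Since 72 = 8·9, m = 9·(8q), so 9 ∣ m; and since 72 = 18·4, m = 4·(18q), so 4 ∣ m.

[⇐] This fails: take m = 36. Both 9 ∣ 36 and 4 ∣ 36, yet 36 is not a multiple of 72 (since 36 = 0·72 + 36), so 72 ∤ 36.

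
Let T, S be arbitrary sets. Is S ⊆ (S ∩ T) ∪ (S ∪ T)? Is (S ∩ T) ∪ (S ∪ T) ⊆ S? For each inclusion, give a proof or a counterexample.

Only the forward inclusion holds.

(⊆) Let x ∈ S. Then either x ∈ S and x ∉ T; or x ∈ T ∩ S. In each case x ∈ (S ∩ T) ∪ (S ∪ T), so S ⊆ (S ∩ T) ∪ (S ∪ T).

(⊇) This inclusion fails. Take T = {1}, S = ∅; then 1 ∈ (S ∩ T) ∪ (S ∪ T) but 1 ∉ S.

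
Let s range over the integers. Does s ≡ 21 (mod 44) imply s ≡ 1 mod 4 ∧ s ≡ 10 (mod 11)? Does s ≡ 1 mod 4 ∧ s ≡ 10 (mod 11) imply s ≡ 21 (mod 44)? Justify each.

Both directions hold; the statement is true.

Forward direction. Suppose s ≡ 21 (mod 44); write s = 44j + 21. Since 4 ∣ 44, reducing mod 4 gives s ≡ 21 ≡ 1 (mod 4); since 11 ∣ 44, reducing mod 11 gives s ≡ 21 ≡ 10 (mod 11).

Converse. If s ≡ 1 (mod 4) and s ≡ 10 (mod 11), then by the Chinese remainder theorem s ≡ 21 (mod 44). This is exactly s ≡ 21 (mod 44).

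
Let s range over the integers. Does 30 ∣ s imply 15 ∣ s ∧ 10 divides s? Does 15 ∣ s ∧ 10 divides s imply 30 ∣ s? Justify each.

(→) If 30 ∣ s, write s = 30q. Since 30 = 2·15, s = 15·(2q), so 15 ∣ s; and since 30 = 3·10, s = 10·(3q), so 10 ∣ s.

(←) Suppose 15 ∣ s and 10 ∣ s. Any common multiple of 15 and 10 is a multiple of their lcm; here lcm(15, 10) = 15·10/gcd(15, 10) = 150/5 = 30, so 30 ∣ s.

The biconditional holds.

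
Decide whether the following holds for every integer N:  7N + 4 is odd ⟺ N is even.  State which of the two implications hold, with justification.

(⟹) This fails: N = 5 gives 7N + 4 = 39, which is odd, but 5 is odd, not even.

(⟸) This also fails: N = 6 is even, but 7N + 4 = 46 is even, not odd.

Neither direction holds.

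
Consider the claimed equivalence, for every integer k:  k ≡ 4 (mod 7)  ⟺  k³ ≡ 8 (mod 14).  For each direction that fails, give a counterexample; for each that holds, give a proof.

Neither implication holds.

[⇒] This fails: take k = 11. Then 11 ≡ 4 (mod 7), but 11³ = 1331 ≡ 1 (mod 14), not 8.

[⇐] This fails: take k = 2. Then 2³ = 8 ≡ 8 (mod 14), yet 2 ≡ 2 (mod 7), not 4.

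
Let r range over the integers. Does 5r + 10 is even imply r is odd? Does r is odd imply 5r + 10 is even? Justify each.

Neither implication holds.

[⇒] This fails: r = 4 gives 5r + 10 = 30, which is even, but 4 is even, not odd.

[⇐] This also fails: r = 3 is odd, but 5r + 10 = 25 is odd, not even.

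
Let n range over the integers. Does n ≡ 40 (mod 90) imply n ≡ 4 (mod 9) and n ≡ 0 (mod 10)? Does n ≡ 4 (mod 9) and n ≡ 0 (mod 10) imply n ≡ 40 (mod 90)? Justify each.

Both implications hold.

(⇒) Suppose n ≡ 40 (mod 90); write n = 90j + 40. Since 9 ∣ 90, reducing mod 9 gives n ≡ 40 ≡ 4 (mod 9); since 10 ∣ 90, reducing mod 10 gives n ≡ 40 ≡ 0 (mod 10).

(⇐) Conversely, if n ≡ 4 (mod 9) and n ≡ 0 (mod 10), then by the Chinese remainder theorem n ≡ 40 (mod 90). This is exactly n ≡ 40 (mod 90).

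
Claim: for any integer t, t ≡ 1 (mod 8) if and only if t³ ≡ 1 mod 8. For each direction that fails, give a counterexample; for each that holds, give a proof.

Both implications hold.

[⇒] Suppose t ≡ 1 (mod 8). Write t = 8j + 1. Then (8j + 1)³ = 512j³ + 192j² + 24j + 1 = 8(64j³ + 24j² + 3j) + 1, so t³ ≡ 1 (mod 8).

[⇐] For the converse, argue contrapositively. If t ≢ 1 (mod 8), then t is congruent to one of 0, 2, 3, 4, 5, 6, 7 modulo 8, and these give t³ ≡ 0, 0, 3, 0, 5, 0, 7 respectively — never 1.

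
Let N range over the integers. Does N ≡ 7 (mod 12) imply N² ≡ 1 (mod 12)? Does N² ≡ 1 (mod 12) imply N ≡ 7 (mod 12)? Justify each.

(⇒) Suppose N ≡ 7 (mod 12). Write N = 12j + 7. Then (12j + 7)² = 144j² + 168j + 49 = 12(12j² + 14j + 4) + 1, so N² ≡ 1 (mod 12).

(⇐) This fails: take N = 1. Then 1² = 1 ≡ 1 (mod 12), yet 1 ≡ 1 (mod 12), not 7.

The forward direction holds; the converse fails.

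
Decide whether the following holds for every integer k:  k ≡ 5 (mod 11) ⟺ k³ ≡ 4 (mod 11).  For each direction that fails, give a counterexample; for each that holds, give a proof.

Both implications hold.

(⇒) Suppose k ≡ 5 (mod 11). Write k = 11j + 5. Then (11j + 5)³ = 1331j³ + 1815j² + 825j + 125 = 11(121j³ + 165j² + 75j + 11) + 4, so k³ ≡ 4 (mod 11).

(⇐) Conversely, suppose k³ ≡ 4 (mod 11). The only residue r in {0, …, 10} with r³ ≡ 4 (mod 11) is r = 5, so k ≡ 5 (mod 11).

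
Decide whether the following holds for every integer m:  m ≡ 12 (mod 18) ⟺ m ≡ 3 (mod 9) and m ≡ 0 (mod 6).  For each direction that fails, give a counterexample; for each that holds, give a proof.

(⟹) Suppose m ≡ 12 (mod 18); write m = 18j + 12. Since 9 ∣ 18, reducing mod 9 gives m ≡ 12 ≡ 3 (mod 9); since 6 ∣ 18, reducing mod 6 gives m ≡ 12 ≡ 0 (mod 6).

(⟸) Conversely, if m ≡ 3 (mod 9) and m ≡ 0 (mod 6), then by the Chinese remainder theorem m ≡ 12 (mod 18). This is exactly m ≡ 12 (mod 18).

Both implications hold.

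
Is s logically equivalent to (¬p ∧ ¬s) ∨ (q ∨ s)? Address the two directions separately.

(⟹) Assume the antecedent. If s is true, (¬p ∧ ¬s) ∨ (q ∨ s) reduces to true regardless of the other variables. If s is false, the antecedent cannot hold. Either way (¬p ∧ ¬s) ∨ (q ∨ s) holds.

(⟸) This fails. Under s = F, p = F, q = F, the left side is false but the right side is true.

The forward direction holds; the converse fails.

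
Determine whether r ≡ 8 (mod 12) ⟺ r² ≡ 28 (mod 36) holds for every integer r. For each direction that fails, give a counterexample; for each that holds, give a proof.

Forward direction. This fails: take r = 20. Then 20 ≡ 8 (mod 12), but 20² = 400 ≡ 4 (mod 36), not 28.

Converse. This fails: take r = 10. Then 10² = 100 ≡ 28 (mod 36), yet 10 ≡ 10 (mod 12), not 8.

Neither direction holds.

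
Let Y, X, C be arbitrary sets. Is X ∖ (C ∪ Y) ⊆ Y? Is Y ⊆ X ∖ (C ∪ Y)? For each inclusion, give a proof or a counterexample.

Neither inclusion holds.

(⟹) This inclusion fails. Take Y = ∅, X = {1}, C = ∅; then 1 ∈ X ∖ (C ∪ Y) but 1 ∉ Y.

(⟸) This inclusion fails. Take Y = {1}, X = ∅, C = ∅; then 1 ∈ Y but 1 ∉ X ∖ (C ∪ Y).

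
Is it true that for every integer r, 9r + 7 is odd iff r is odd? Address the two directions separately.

(⟹) This fails: r = 2 gives 9r + 7 = 25, which is odd, but 2 is even, not odd.

(⟸) This also fails: r = 3 is odd, but 9r + 7 = 34 is even, not odd.

(⇒) fails and (⇐) fails.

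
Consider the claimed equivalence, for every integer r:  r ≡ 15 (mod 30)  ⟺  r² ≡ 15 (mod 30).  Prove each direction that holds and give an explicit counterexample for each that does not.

Forward direction. Suppose r ≡ 15 (mod 30). Write r = 30j + 15. Then (30j + 15)² = 900j² + 900j + 225 = 30(30j² + 30j + 7) + 15, so r² ≡ 15 (mod 30).

Converse. Suppose r² ≡ 15 (mod 30). The only residue r in {0, …, 29} with r² ≡ 15 (mod 30) is r = 15, so r ≡ 15 (mod 30).

The biconditional holds.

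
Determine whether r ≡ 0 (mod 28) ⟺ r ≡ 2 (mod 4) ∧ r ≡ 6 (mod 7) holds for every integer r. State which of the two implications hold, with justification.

(⟹) This fails: r = 0 gives 0 ≡ 0 (mod 28) but 0 ≡ 0 (mod 4), so the conjunction on the right does not hold.

(⟸) This fails: r = 6 satisfies both congruences on the right (6 ≡ 2 mod 4 and 6 ≡ 6 mod 7) yet 6 ≡ 6 (mod 28), not 0.

Neither direction holds.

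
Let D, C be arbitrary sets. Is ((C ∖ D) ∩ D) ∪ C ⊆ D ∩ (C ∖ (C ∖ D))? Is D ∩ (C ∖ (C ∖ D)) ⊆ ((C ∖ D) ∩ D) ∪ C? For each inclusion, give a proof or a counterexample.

Forward inclusion. This inclusion fails. Take D = ∅, C = {1}; then 1 ∈ ((C ∖ D) ∩ D) ∪ C but 1 ∉ D ∩ (C ∖ (C ∖ D)).

Reverse inclusion. Let x ∈ D ∩ (C ∖ (C ∖ D)). Then x ∈ D ∩ C, from which x ∈ ((C ∖ D) ∩ D) ∪ C.

The sets are not equal: only the reverse inclusion holds.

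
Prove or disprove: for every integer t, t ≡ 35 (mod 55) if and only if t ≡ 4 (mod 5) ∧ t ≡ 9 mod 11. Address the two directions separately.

[⇒] This fails: t = 35 gives 35 ≡ 35 (mod 55) but 35 ≡ 0 (mod 5), so the conjunction on the right does not hold.

[⇐] This fails: t = 9 satisfies both congruences on the right (9 ≡ 4 mod 5 and 9 ≡ 9 mod 11) yet 9 ≡ 9 (mod 55), not 35.

Both directions fail.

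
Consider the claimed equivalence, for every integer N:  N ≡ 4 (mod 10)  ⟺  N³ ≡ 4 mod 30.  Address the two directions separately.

(⇒) This fails: take N = 14. Then 14 ≡ 4 (mod 10), but 14³ = 2744 ≡ 14 (mod 30), not 4.

(⇐) Conversely, the residues r modulo 30 with r³ ≡ 4 (mod 30) are exactly {4}, and each is ≡ 4 (mod 10).

The forward direction fails; the converse holds.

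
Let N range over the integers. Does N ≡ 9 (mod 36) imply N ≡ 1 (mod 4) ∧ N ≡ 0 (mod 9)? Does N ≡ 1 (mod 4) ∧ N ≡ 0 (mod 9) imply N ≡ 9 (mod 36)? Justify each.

Both implications hold.

(⟹) Suppose N ≡ 9 (mod 36); write N = 36j + 9. Since 4 ∣ 36, reducing mod 4 gives N ≡ 9 ≡ 1 (mod 4); since 9 ∣ 36, reducing mod 9 gives N ≡ 9 ≡ 0 (mod 9).

(⟸) Conversely, if N ≡ 1 (mod 4) and N ≡ 0 (mod 9), then by the Chinese remainder theorem N ≡ 9 (mod 36). This is exactly N ≡ 9 (mod 36).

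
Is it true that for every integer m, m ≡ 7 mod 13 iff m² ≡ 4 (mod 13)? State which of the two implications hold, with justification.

Neither implication holds.

(→) This fails: take m = 7. Then 7 ≡ 7 (mod 13), but 7² = 49 ≡ 10 (mod 13), not 4.

(←) This fails: take m = 2. Then 2² = 4 ≡ 4 (mod 13), yet 2 ≡ 2 (mod 13), not 7.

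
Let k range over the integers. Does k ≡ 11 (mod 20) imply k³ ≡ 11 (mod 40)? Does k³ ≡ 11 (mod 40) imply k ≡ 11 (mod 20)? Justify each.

(→) This fails: take k = 31. Then 31 ≡ 11 (mod 20), but 31³ = 29791 ≡ 31 (mod 40), not 11.

(←) Conversely, the residues r modulo 40 with r³ ≡ 11 (mod 40) are exactly {11}, and each is ≡ 11 (mod 20).

Only the reverse direction holds.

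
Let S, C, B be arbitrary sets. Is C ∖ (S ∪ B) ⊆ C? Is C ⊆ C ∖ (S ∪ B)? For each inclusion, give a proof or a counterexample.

(⊆) Let x ∈ C ∖ (S ∪ B). Then x ∈ C and x ∉ S, B, from which x ∈ C.

(⊇) This inclusion fails. Take S = {1}, C = {1}, B = ∅; then 1 ∈ C but 1 ∉ C ∖ (S ∪ B).

The sets are not equal: only the forward inclusion holds.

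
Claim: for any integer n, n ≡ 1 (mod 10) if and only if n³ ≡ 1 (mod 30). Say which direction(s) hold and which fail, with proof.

The forward direction fails; the converse holds.

(⟹) This fails: take n = 11. Then 11 ≡ 1 (mod 10), but 11³ = 1331 ≡ 11 (mod 30), not 1.

(⟸) Conversely, the residues r modulo 30 with r³ ≡ 1 (mod 30) are exactly {1}, and each is ≡ 1 (mod 10).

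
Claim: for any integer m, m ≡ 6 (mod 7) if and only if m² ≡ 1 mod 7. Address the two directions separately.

Not equivalent: only (⇒) holds.

(→) Suppose m ≡ 6 (mod 7). Write m = 7j + 6. Then (7j + 6)² = 49j² + 84j + 36 = 7(7j² + 12j + 5) + 1, so m² ≡ 1 (mod 7).

(←) This fails: take m = 1. Then 1² = 1 ≡ 1 (mod 7), yet 1 ≡ 1 (mod 7), not 6.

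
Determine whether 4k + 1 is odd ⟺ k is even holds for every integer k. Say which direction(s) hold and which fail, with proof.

Converse. Suppose k is even. Since 4 is even, 4k is even for every k, so 4k + 1 has the same parity as 1, which is odd. Hence 4k + 1 is odd.

Forward direction. This fails: take k = 5. Then 4k + 1 = 21, which is odd, yet k = 5 is odd, not even.

(⇒) fails; (⇐) holds.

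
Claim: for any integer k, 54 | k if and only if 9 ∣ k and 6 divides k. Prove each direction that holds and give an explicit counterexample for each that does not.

(⟹) If 54 ∣ k, write k = 54q. Since 54 = 6·9, k = 9·(6q), so 9 ∣ k; and since 54 = 9·6, k = 6·(9q), so 6 ∣ k.

(⟸) This fails: take k = 18. Both 9 ∣ 18 and 6 ∣ 18, yet 18 is not a multiple of 54 (since 18 = 0·54 + 18), so 54 ∤ 18.

Only the forward implication holds.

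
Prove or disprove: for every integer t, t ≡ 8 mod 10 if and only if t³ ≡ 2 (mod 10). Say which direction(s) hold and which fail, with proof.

Forward direction. Suppose t ≡ 8 mod 10. Write t = 10j + 8. Then (10j + 8)³ = 1000j³ + 2400j² + 1920j + 512 = 10(100j³ + 240j² + 192j + 51) + 2, so t³ ≡ 2 (mod 10).

Converse. Suppose t³ ≡ 2 (mod 10). The only residue r in {0, …, 9} with r³ ≡ 2 (mod 10) is r = 8, so t ≡ 8 (mod 10).

Both directions hold; the statement is true.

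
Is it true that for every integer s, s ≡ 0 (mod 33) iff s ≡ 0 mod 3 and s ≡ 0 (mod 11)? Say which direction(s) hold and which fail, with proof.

Both directions hold.

Converse. If s ≡ 0 (mod 3) and s ≡ 0 (mod 11), then by the Chinese remainder theorem s ≡ 0 (mod 33). This is exactly s ≡ 0 (mod 33).

Forward direction. Suppose s ≡ 0 (mod 33); write s = 33j + 0. Since 3 ∣ 33, reducing mod 3 gives s ≡ 0 (mod 3); since 11 ∣ 33, reducing mod 11 gives s ≡ 0 (mod 11).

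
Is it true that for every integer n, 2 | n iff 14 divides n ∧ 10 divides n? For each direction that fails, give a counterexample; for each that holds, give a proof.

Only the converse holds.

[⇒] This fails: take n = 2. Certainly 2 ∣ 2, but 14 ∤ 2.

[⇐] Suppose 14 ∣ n and 10 ∣ n. Any common multiple of 14 and 10 is a multiple of their lcm; here lcm(14, 10) = 14·10/gcd(14, 10) = 140/2 = 70, so 70 ∣ n. Since 2 ∣ 70, it follows that 2 ∣ n.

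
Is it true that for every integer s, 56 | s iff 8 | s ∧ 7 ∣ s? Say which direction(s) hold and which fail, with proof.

The biconditional holds.

(⟹) If 56 ∣ s, write s = 56q. Since 56 = 7·8, s = 8·(7q), so 8 ∣ s; and since 56 = 8·7, s = 7·(8q), so 7 ∣ s.

(⟸) Suppose 8 ∣ s and 7 ∣ s. Any common multiple of 8 and 7 is a multiple of their lcm; here gcd(8, 7) = 1, so lcm(8, 7) = 8·7 = 56, so 56 ∣ s.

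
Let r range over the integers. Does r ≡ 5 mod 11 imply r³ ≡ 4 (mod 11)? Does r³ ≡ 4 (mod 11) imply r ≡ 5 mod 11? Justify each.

The biconditional holds.

(⇒) Suppose r ≡ 5 mod 11. Write r = 11j + 5. Then (11j + 5)³ = 1331j³ + 1815j² + 825j + 125 = 11(121j³ + 165j² + 75j + 11) + 4, so r³ ≡ 4 (mod 11).

(⇐) Conversely, suppose r³ ≡ 4 (mod 11). The only residue r in {0, …, 10} with r³ ≡ 4 (mod 11) is r = 5, so r ≡ 5 (mod 11).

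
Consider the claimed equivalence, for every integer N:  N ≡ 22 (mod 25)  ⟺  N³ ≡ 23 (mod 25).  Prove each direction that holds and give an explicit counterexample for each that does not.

Both directions hold; the statement is true.

[⇐] Suppose N³ ≡ 23 (mod 25). The only residue r in {0, …, 24} with r³ ≡ 23 (mod 25) is r = 22, so N ≡ 22 (mod 25).

[⇒] Suppose N ≡ 22 (mod 25). Write N = 25j + 22. Then (25j + 22)³ = 15625j³ + 41250j² + 36300j + 10648 = 25(625j³ + 1650j² + 1452j + 425) + 23, so N³ ≡ 23 (mod 25).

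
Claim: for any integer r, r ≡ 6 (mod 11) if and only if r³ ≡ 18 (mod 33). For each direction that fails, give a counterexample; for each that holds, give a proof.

(→) This fails: take r = 17. Then 17 ≡ 6 (mod 11), but 17³ = 4913 ≡ 29 (mod 33), not 18.

(←) Conversely, the residues r modulo 33 with r³ ≡ 18 (mod 33) are exactly {6}, and each is ≡ 6 (mod 11).

(⇒) fails; (⇐) holds.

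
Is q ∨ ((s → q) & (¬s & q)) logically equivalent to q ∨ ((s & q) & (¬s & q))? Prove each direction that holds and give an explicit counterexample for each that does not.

Both implications hold.

[⇐] Assume the antecedent. If s is true, the antecedent forces (s = T, q = T), and q ∨ ((s → q) & (¬s & q)) holds there. If s is false, the antecedent forces (s = F, q = T), and q ∨ ((s → q) & (¬s & q)) holds there. Either way q ∨ ((s → q) & (¬s & q)) holds.

[⇒] Assume the antecedent. If s is true, the antecedent forces (s = T, q = T), and q ∨ ((s & q) & (¬s & q)) holds there. If s is false, the antecedent forces (s = F, q = T), and q ∨ ((s & q) & (¬s & q)) holds there. Either way q ∨ ((s & q) & (¬s & q)) holds.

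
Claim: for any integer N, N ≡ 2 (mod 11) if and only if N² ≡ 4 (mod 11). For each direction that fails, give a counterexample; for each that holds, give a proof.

Only the forward implication holds.

[⇒] Suppose N ≡ 2 (mod 11). Write N = 11j + 2. Then (11j + 2)² = 121j² + 44j + 4 = 11(11j² + 4j) + 4, so N² ≡ 4 (mod 11).

[⇐] This fails: take N = 9. Then 9² = 81 ≡ 4 (mod 11), yet 9 ≡ 9 (mod 11), not 2.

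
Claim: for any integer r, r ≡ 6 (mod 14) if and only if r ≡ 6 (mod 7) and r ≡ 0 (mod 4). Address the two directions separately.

(⇒) This fails: r = 6 gives 6 ≡ 6 (mod 14) but 6 ≡ 2 (mod 4), so the conjunction on the right does not hold.

(⇐) Conversely, if r ≡ 6 (mod 7) and r ≡ 0 (mod 4), then by the Chinese remainder theorem r ≡ 20 (mod 28). Since 20 ≡ 6 (mod 14) and 14 ∣ 28, we get r ≡ 6 (mod 14).

Not equivalent: only (⇐) holds.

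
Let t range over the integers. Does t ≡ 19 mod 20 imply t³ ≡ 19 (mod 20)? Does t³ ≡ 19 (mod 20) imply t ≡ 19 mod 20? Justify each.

Equivalent; both directions hold.

(⟹) Suppose t ≡ 19 mod 20. Write t = 20j + 19. Then (20j + 19)³ = 8000j³ + 22800j² + 21660j + 6859 = 20(400j³ + 1140j² + 1083j + 342) + 19, so t³ ≡ 19 (mod 20).

(⟸) Conversely, suppose t³ ≡ 19 (mod 20). The only residue r in {0, …, 19} with r³ ≡ 19 (mod 20) is r = 19, so t ≡ 19 (mod 20).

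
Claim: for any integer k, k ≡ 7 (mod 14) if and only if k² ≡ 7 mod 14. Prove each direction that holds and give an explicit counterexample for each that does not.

[⇐] Suppose k² ≡ 7 (mod 14). The only residue r in {0, …, 13} with r² ≡ 7 (mod 14) is r = 7, so k ≡ 7 (mod 14).

[⇒] Suppose k ≡ 7 (mod 14). Write k = 14j + 7. Then (14j + 7)² = 196j² + 196j + 49 = 14(14j² + 14j + 3) + 7, so k² ≡ 7 (mod 14).

Equivalent; both directions hold.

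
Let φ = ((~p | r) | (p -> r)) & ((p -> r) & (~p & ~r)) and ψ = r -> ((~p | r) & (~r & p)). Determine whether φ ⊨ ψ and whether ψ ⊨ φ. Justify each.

(⟹) Assume the antecedent. If p is true, the antecedent cannot hold. If p is false, the antecedent forces (p = F, r = F), and r -> ((~p | r) & (~r & p)) holds there. Either way r -> ((~p | r) & (~r & p)) holds.

(⟸) This fails. Under p = T, r = F, the left side is false but the right side is true.

The forward direction holds; the converse fails.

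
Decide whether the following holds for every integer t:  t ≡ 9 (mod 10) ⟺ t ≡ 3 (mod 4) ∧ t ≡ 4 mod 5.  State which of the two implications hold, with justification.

(→) This fails: t = 9 gives 9 ≡ 9 (mod 10) but 9 ≡ 1 (mod 4), so the conjunction on the right does not hold.

(←) Conversely, if t ≡ 3 (mod 4) and t ≡ 4 (mod 5), then by the Chinese remainder theorem t ≡ 19 (mod 20). Since 19 ≡ 9 (mod 10) and 10 ∣ 20, we get t ≡ 9 (mod 10).

The forward direction fails; the converse holds.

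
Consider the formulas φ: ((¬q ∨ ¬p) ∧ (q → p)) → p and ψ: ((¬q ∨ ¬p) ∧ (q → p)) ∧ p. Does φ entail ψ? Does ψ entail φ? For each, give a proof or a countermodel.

Only the converse holds.

(⇒) This fails. Under p = F, q = T, the left side is true but the right side is false.

(⇐) Assume the antecedent. If p is true, ((¬q ∨ ¬p) ∧ (q → p)) → p reduces to true regardless of the other variables. If p is false, the antecedent cannot hold. Either way ((¬q ∨ ¬p) ∧ (q → p)) → p holds.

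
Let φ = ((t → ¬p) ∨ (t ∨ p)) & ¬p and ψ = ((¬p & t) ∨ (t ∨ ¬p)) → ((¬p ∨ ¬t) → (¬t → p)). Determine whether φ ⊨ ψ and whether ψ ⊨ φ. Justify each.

Both directions fail.

(→) This fails. Under t = F, p = F, the left side is true but the right side is false.

(←) This fails. Under t = F, p = T, the left side is false but the right side is true.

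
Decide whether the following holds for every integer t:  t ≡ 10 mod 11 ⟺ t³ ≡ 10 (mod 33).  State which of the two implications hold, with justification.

Forward direction. This fails: take t = 21. Then 21 ≡ 10 (mod 11), but 21³ = 9261 ≡ 21 (mod 33), not 10.

Converse. The residues r modulo 33 with r³ ≡ 10 (mod 33) are exactly {10}, and each is ≡ 10 (mod 11).

(⇒) fails; (⇐) holds.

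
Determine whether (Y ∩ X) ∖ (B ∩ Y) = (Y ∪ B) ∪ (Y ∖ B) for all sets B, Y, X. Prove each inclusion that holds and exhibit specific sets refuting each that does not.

The sets are not equal: only the forward inclusion holds.

(⊇) This inclusion fails. Take B = {1}, Y = ∅, X = ∅; then 1 ∈ (Y ∪ B) ∪ (Y ∖ B) but 1 ∉ (Y ∩ X) ∖ (B ∩ Y).

(⊆) Let x ∈ (Y ∩ X) ∖ (B ∩ Y). Then x ∈ Y ∩ X and x ∉ B, from which x ∈ (Y ∪ B) ∪ (Y ∖ B).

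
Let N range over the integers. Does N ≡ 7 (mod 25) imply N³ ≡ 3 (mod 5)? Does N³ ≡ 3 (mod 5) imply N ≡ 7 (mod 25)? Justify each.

(⇒) Suppose N ≡ 7 (mod 25). Then N³ ≡ 7³ = 343 (mod 25), and since 5 ∣ 25, also N³ ≡ 3 (mod 5).

(⇐) This fails: take N = 2. Then 2³ = 8 ≡ 3 (mod 5), yet 2 ≡ 2 (mod 25), not 7.

Only the forward implication holds.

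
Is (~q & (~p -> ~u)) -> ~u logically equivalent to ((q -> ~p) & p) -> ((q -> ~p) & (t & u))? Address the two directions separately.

(⇒) This fails. Under q = F, p = T, u = F, t = F, the left side is true but the right side is false.

(⇐) This fails. Under q = F, p = T, u = T, t = T, the left side is false but the right side is true.

Both directions fail.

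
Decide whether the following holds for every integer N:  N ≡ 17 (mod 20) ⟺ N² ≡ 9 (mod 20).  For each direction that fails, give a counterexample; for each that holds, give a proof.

[⇐] This fails: take N = 3. Then 3² = 9 ≡ 9 (mod 20), yet 3 ≡ 3 (mod 20), not 17.

[⇒] Suppose N ≡ 17 (mod 20). Write N = 20j + 17. Then (20j + 17)² = 400j² + 680j + 289 = 20(20j² + 34j + 14) + 9, so N² ≡ 9 (mod 20).

Not equivalent: only (⇒) holds.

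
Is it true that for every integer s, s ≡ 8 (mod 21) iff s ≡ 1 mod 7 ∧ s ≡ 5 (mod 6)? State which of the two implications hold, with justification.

Only the reverse direction holds.

Forward direction. This fails: s = 8 gives 8 ≡ 8 (mod 21) but 8 ≡ 2 (mod 6), so the conjunction on the right does not hold.

Converse. If s ≡ 1 (mod 7) and s ≡ 5 (mod 6), then by the Chinese remainder theorem s ≡ 29 (mod 42). Since 29 ≡ 8 (mod 21) and 21 ∣ 42, we get s ≡ 8 (mod 21).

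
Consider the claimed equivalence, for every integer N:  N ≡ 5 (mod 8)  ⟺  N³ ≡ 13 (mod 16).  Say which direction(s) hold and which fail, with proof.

(⇒) This fails: take N = 13. Then 13 ≡ 5 (mod 8), but 13³ = 2197 ≡ 5 (mod 16), not 13.

(⇐) Conversely, the residues r modulo 16 with r³ ≡ 13 (mod 16) are exactly {5}, and each is ≡ 5 (mod 8).

Only the reverse direction holds.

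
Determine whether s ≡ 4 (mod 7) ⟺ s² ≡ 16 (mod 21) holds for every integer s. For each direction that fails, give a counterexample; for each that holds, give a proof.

(⇒) fails and (⇐) fails.

(⇒) This fails: take s = 18. Then 18 ≡ 4 (mod 7), but 18² = 324 ≡ 9 (mod 21), not 16.

(⇐) This fails: take s = 10. Then 10² = 100 ≡ 16 (mod 21), yet 10 ≡ 3 (mod 7), not 4.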